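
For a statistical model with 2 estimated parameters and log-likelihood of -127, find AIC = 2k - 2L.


AIC = 2*2 - 2*(-127).
= 4 + 254 = 258.

258


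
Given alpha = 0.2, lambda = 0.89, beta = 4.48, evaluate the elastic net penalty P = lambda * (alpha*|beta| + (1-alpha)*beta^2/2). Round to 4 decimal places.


Compute:
L1 = 0.2 * 4.48 = 0.8960.
L2 = 0.8 * 4.48^2 / 2 = 8.0282.
Penalty = 0.89 * (0.8960 + 8.0282) = 7.9425.

7.9425


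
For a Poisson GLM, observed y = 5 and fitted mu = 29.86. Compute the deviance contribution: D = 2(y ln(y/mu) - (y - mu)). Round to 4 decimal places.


Compute y*ln(y/mu) = 5*ln(5/29.86) = 5*-1.787082 = -8.935410.
y - mu = -24.86.
D = 2*(-8.935410 - (-24.86)) = 31.849180, which rounds to 31.8492.

31.8492


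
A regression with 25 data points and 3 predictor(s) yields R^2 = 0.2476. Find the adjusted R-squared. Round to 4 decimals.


Plug in: Adj R^2 = 1 - (1 - 0.2476) * 24/21.
= 1 - 0.7524 * 24/21
= 1 - 18.0576 / 21
= 1 - 0.8599 = 0.1401.

0.1401


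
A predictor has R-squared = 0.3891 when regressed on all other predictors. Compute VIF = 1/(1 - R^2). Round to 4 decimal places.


Using VIF = 1/(1 - R^2_j):
1 - 0.3891 = 0.6109.
VIF = 1.6369.

1.6369


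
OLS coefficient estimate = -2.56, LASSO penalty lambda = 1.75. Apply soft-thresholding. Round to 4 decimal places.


|beta_OLS| = 2.56.
lambda = 1.75.
Since |beta| > lambda, coefficient = sign(beta)*(|beta| - lambda) = -0.8100.
Result = -0.8100.

-0.8100


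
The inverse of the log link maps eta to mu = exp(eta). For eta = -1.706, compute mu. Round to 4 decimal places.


Apply the inverse link:
mu = e^-1.706 = 0.1816.

0.1816


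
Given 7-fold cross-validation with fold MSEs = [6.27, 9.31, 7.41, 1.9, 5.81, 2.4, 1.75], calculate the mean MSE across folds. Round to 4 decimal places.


Total MSE across folds = 34.8500.
CV-MSE = 34.8500/7 = 4.9786.

4.9786


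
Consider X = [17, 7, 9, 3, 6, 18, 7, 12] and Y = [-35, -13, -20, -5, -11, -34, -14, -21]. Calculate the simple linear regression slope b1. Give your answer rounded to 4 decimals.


First compute the means: xbar = 9.8750, ybar = -19.1250.
Then S_xx = sum((xi - xbar)^2) = 200.8750.
S_xy = sum((xi - xbar)(yi - ybar)) = -398.1250.
b1 = S_xy / S_xx = -398.1250 / 200.8750 = -1.9820.

-1.9820


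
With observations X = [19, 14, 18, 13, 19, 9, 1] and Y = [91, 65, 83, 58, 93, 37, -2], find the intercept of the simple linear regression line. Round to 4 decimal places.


Compute b1 = 5.1998 from the OLS formula.
With xbar = 13.2857 and ybar = 60.7143, the intercept is:
b0 = 60.7143 - 5.1998 * 13.2857 = -8.3685.

-8.3685


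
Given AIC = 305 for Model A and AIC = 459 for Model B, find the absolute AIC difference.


Absolute difference = |305 - 459| = 154.
The model with lower AIC (A) is preferred.

154


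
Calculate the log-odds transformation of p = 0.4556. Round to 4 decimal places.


The odds are p/(1-p) = 0.4556 / 0.5444 = 0.8369.
logit(p) = ln(0.8369) = -0.1781.

-0.1781


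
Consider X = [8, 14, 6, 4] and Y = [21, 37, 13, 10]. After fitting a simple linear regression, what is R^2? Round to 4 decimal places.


The fitted line is Y = -2.0357 + 2.7857*X.
SSres = 4.1786, SStot = 438.7500.
R^2 = 1 - SSres/SStot = 0.9905.

0.9905


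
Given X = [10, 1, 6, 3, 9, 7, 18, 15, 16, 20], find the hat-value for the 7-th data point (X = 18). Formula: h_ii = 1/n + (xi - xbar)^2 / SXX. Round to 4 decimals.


n = 10, xbar = 10.5000.
SXX = sum((xi - xbar)^2) = 378.5000.
h = 1/10 + (18 - 10.5000)^2 / 378.5000 = 0.2486.

0.2486


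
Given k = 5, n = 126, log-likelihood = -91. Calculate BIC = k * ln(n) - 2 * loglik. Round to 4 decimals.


ln(126) = 4.836282.
k * ln(n) = 5 * 4.836282 = 24.181410.
-2L = 182.
BIC = 24.181410 + 182 = 206.181410, which rounds to 206.1814.

206.1814


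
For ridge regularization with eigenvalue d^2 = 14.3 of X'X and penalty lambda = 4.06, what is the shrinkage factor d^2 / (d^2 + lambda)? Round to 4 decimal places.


d^2 + lambda = 14.3 + 4.06 = 18.3600.
Shrinkage factor = 14.3/18.3600 = 0.7789.

0.7789


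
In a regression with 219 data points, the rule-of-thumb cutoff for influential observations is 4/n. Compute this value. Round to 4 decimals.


The threshold is 4/n.
4/219 = 0.0183.

0.0183


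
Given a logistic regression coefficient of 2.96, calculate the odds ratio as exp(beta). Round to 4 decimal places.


Odds ratio = exp(beta) = exp(2.96).
= 19.2980.

19.2980


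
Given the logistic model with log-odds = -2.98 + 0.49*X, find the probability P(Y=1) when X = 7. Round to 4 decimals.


Compute z = -2.98 + (0.49)(7) = 0.4500.
exp(-z) = 0.6376.
P = 1/(1 + 0.6376) = 0.6106.

0.6106


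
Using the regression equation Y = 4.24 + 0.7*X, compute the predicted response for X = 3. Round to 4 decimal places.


Plug X = 3 into Y = 4.24 + 0.7*X:
Y = 4.24 + 2.1000 = 6.3400.

6.3400


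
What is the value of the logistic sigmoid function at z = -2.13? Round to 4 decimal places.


First, exp(2.1300) = 8.4149.
Then sigma(z) = 1/(1 + 8.4149) = 0.1062.

0.1062


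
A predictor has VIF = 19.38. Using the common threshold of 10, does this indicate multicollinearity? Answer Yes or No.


The threshold is 10.
VIF = 19.38 is >= 10.
Multicollinearity indication: Yes.

Yes


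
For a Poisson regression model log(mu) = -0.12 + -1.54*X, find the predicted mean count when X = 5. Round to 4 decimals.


Linear predictor: eta = -0.12 + (-1.54)(5) = -7.8200.
Expected count: mu = exp(-7.8200) = 0.0004.

0.0004


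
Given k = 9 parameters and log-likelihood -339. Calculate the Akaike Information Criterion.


Compute:
2k = 2*9 = 18.
-2*loglik = -2*(-339) = 678.
AIC = 18 + 678 = 696.

696


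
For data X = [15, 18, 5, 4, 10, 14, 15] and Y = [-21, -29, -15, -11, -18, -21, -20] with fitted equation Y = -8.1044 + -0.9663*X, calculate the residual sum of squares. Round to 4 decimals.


Compute predicted values, then residuals = yi - yhat_i.
Residuals: [1.5989, -3.5022, -2.0641, 0.9696, -0.2326, 0.6326, 2.5989].
SSres = sum(residual^2) = 27.2311.

27.2311


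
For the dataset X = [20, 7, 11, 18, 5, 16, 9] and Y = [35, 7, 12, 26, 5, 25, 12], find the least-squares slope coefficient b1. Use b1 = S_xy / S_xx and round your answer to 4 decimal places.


First compute the means: xbar = 12.2857, ybar = 17.4286.
Then S_xx = sum((xi - xbar)^2) = 199.4286.
S_xy = sum((xi - xbar)(yi - ybar)) = 383.1429.
b1 = S_xy / S_xx = 383.1429 / 199.4286 = 1.9212.

1.9212


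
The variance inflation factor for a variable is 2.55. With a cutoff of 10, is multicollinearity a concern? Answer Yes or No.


Compare VIF = 2.55 to the threshold of 10.
2.55 < 10, so the answer is No.

No


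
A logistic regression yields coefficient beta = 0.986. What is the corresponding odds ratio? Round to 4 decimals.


exp(0.986) = 2.6805.
So the odds ratio is 2.6805.

2.6805


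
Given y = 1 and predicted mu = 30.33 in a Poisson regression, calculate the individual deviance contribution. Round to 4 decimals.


First: ln(1/30.33) = -3.412137.
Then: 1 * -3.412137 = -3.412137.
y - mu = 1 - 30.33 = -29.33.
D = 2(-3.412137 - -29.33) = 51.835726, which rounds to 51.8357.

51.8357


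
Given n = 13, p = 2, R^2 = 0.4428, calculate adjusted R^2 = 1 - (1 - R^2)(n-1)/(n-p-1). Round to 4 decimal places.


Adjusted R^2 = 1 - (1 - R^2) * (n-1)/(n-p-1).
(1 - R^2) = 0.5572.
(n-1)/(n-p-1) = 12/10.
(1 - R^2) * (n-1) = 0.5572 * 12 = 6.6864.
Divide by (n-p-1): 6.6864 / 10 = 0.6686.
Adj R^2 = 1 - 0.6686 = 0.3314.

0.3314


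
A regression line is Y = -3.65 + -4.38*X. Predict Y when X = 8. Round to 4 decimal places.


Substitute X = 8 into the equation:
Y = -3.65 + -4.38 * 8 = -3.65 + -35.0400 = -38.6900.

-38.6900


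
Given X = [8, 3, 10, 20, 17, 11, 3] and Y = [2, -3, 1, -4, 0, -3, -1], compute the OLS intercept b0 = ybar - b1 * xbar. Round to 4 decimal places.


The slope is b1 = -0.0665.
Sample means are xbar = 10.2857 and ybar = -1.1429.
Intercept: b0 = -1.1429 - (-0.0665)(10.2857) = -0.4591.

-0.4591


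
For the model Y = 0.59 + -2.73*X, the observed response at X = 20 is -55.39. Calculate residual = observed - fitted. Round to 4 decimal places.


Compute yhat = 0.59 + (-2.73)(20) = -54.0100.
Residual = actual - predicted = -55.39 - -54.0100 = -1.3800.

-1.3800


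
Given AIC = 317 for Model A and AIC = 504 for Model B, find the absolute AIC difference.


|AIC_A - AIC_B| = |317 - 504| = 187.
Model A is preferred (lower AIC).

187


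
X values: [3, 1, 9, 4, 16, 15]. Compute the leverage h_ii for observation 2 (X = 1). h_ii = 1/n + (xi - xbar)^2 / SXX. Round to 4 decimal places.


n = 6, xbar = 8.0000.
SXX = sum((xi - xbar)^2) = 204.0000.
h = 1/6 + (1 - 8.0000)^2 / 204.0000 = 0.4069.

0.4069


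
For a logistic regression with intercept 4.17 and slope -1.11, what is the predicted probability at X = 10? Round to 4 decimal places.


Compute z = 4.17 + (-1.11)(10) = -6.9300.
exp(-z) = 1022.4940.
P = 1/(1 + 1022.4940) = 0.0010.

0.0010


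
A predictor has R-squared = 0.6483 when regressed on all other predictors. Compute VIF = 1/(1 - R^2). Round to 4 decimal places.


Using VIF = 1/(1 - R^2_j):
1 - 0.6483 = 0.3517.
VIF = 2.8433.

2.8433


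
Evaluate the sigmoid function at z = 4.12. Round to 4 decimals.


Compute exp(-4.1200) = 0.0162.
Sigmoid = 1 / (1 + 0.0162) = 1 / 1.0162 = 0.9840.

0.9840


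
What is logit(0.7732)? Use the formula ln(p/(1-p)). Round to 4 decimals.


1 - p = 0.2268.
p/(1-p) = 3.4092.
logit = ln(3.4092) = 1.2265.

1.2265


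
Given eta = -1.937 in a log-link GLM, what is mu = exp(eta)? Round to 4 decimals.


Apply the inverse link:
mu = e^-1.937 = 0.1441.

0.1441


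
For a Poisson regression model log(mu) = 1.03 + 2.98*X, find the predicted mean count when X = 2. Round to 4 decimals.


eta = 1.03 + 2.98 * 2 = 6.9900.
mu = exp(6.9900) = 1085.7215.

1085.7215


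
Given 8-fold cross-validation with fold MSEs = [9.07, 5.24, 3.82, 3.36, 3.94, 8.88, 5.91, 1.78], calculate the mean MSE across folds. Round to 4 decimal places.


Total MSE across folds = 42.0000.
CV-MSE = 42.0000/8 = 5.2500.

5.2500


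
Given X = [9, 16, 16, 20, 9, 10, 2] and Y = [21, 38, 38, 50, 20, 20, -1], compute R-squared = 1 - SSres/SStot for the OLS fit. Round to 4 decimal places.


The fitted line is Y = -5.9777 + 2.7786*X.
SSres = 9.0545, SStot = 1687.7143.
R^2 = 1 - SSres/SStot = 0.9946.

0.9946


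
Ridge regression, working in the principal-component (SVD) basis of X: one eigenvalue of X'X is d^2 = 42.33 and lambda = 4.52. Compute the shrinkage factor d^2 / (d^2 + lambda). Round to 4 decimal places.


d^2 + lambda = 42.33 + 4.52 = 46.8500.
Shrinkage factor = 42.33/46.8500 = 0.9035.

0.9035


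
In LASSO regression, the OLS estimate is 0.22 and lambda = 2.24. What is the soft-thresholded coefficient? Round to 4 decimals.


Absolute value: |0.22| = 0.22.
Compare to lambda = 2.24.
Since |beta| <= lambda, the coefficient is set to 0.

0.0000


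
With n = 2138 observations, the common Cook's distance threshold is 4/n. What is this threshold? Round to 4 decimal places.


Cook's distance cutoff = 4/n = 4/2138.
= 0.0019.

0.0019


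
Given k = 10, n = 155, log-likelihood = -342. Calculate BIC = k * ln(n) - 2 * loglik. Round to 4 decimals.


Compute k*ln(n) = 10*ln(155) = 10*5.043425 = 50.434250.
Then -2*loglik = 684.
BIC = 50.434250 + 684 = 734.434250, which rounds to 734.4343.

734.4343


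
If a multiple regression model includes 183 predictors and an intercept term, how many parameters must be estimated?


Total coefficients = number of predictors + 1 (for the intercept).
= 183 + 1 = 184.

184


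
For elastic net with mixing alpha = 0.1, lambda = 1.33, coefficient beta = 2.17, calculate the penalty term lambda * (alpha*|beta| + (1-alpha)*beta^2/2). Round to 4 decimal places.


Compute:
L1 = 0.1 * 2.17 = 0.2170.
L2 = 0.9 * 2.17^2 / 2 = 2.1190.
Penalty = 1.33 * (0.2170 + 2.1190) = 3.1069.

3.1069


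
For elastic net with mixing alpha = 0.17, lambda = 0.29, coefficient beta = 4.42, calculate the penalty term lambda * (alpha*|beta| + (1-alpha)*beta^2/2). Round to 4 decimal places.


L1 component = 0.17 * |4.42| = 0.7514.
L2 component = 0.83 * 4.42^2 / 2 = 8.1076.
Penalty = 0.29 * (0.7514 + 8.1076) = 0.29 * 8.8590 = 2.5691.

2.5691


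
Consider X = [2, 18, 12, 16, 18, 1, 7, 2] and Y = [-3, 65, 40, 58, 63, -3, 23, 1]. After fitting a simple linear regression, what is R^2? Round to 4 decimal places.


Fit the OLS line: b0 = -7.7969, b1 = 4.0313.
SSres = 23.6250.
SStot = 6264.0000.
R^2 = 1 - 23.6250/6264.0000 = 0.9962.

0.9962


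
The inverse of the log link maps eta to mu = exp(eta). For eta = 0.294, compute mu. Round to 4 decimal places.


mu = exp(eta) = exp(0.294).
= 1.3418.

1.3418


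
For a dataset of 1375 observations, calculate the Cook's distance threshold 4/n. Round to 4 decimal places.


Cook's distance cutoff = 4/n = 4/1375.
= 0.0029.

0.0029


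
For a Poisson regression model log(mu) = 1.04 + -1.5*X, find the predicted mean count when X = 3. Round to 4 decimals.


Linear predictor: eta = 1.04 + (-1.5)(3) = -3.4600.
Expected count: mu = exp(-3.4600) = 0.0314.

0.0314


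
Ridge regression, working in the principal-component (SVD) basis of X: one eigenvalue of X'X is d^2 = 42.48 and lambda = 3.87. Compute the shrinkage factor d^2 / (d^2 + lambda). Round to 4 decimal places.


Compute the denominator: 42.48 + 3.87 = 46.3500.
Shrinkage factor = 42.48 / 46.3500 = 0.9165.

0.9165


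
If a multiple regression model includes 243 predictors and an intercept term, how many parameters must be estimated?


Each predictor gets one coefficient, plus one intercept.
Total parameters = 243 + 1 = 244.

244


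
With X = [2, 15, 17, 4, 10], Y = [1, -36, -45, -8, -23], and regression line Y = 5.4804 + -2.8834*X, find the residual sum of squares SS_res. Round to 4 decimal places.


Compute predicted values, then residuals = yi - yhat_i.
Residuals: [1.2864, 1.7706, -1.4626, -1.9468, 0.3536].
SSres = sum(residual^2) = 10.8441.

10.8441


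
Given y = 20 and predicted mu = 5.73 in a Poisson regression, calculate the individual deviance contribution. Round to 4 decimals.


First: ln(20/5.73) = 1.250017.
Then: 20 * 1.250017 = 25.000340.
y - mu = 20 - 5.73 = 14.27.
D = 2(25.000340 - 14.27) = 21.460680, which rounds to 21.4607.

21.4607


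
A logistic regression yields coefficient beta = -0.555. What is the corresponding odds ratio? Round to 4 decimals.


Odds ratio = exp(beta) = exp(-0.555).
= 0.5741.

0.5741


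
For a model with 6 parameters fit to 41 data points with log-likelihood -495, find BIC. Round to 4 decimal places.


k * ln(n) = 6 * ln(41) = 6 * 3.713572 = 22.281432.
-2 * loglik = -2 * (-495) = 990.
BIC = 22.281432 + 990 = 1012.281432, which rounds to 1012.2814.

1012.2814


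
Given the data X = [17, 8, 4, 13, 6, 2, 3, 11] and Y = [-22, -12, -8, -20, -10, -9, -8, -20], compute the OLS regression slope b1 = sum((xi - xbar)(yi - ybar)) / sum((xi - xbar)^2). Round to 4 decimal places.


The sample means are xbar = 8.0000 and ybar = -13.6250.
Compute S_xx = 196.0000 and S_xy = -212.0000.
Slope b1 = S_xy / S_xx = -212.0000 / 196.0000 = -1.0816.

-1.0816


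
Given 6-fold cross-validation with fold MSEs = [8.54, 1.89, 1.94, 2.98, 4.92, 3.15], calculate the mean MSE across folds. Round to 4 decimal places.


Total MSE across folds = 23.4200.
CV-MSE = 23.4200/6 = 3.9033.

3.9033


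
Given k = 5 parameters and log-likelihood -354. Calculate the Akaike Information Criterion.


Compute:
2k = 2*5 = 10.
-2*loglik = -2*(-354) = 708.
AIC = 10 + 708 = 718.

718


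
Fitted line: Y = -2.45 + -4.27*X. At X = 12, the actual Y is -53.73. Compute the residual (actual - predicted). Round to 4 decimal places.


Compute yhat = -2.45 + (-4.27)(12) = -53.6900.
Residual = actual - predicted = -53.73 - -53.6900 = -0.0400.

-0.0400


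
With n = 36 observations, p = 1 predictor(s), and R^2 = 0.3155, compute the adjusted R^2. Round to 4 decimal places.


Adjusted R^2 = 1 - (1 - R^2) * (n-1)/(n-p-1).
(1 - R^2) = 0.6845.
(n-1)/(n-p-1) = 35/34.
(1 - R^2) * (n-1) = 0.6845 * 35 = 23.9575.
Divide by (n-p-1): 23.9575 / 34 = 0.7046.
Adj R^2 = 1 - 0.7046 = 0.2954.

0.2954


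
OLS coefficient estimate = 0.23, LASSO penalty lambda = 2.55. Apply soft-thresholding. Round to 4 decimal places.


Absolute value: |0.23| = 0.23.
Compare to lambda = 2.55.
Since |beta| <= lambda, the coefficient is set to 0.

0.0000


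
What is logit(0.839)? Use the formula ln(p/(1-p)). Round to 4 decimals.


1 - p = 0.161.
p/(1-p) = 5.2112.
logit = ln(5.2112) = 1.6508.

1.6508


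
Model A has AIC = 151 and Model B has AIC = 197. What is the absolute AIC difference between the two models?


Compute |151 - 197| = 46.
Model A has the smaller AIC.

46


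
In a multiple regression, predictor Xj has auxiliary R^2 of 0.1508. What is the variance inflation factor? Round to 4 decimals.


Denominator: 1 - 0.1508 = 0.8492.
VIF = 1 / 0.8492 = 1.1776.

1.1776


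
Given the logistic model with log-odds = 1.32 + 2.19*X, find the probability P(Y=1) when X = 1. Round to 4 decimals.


Compute z = 1.32 + (2.19)(1) = 3.5100.
exp(-z) = 0.0299.
P = 1/(1 + 0.0299) = 0.9710.

0.9710


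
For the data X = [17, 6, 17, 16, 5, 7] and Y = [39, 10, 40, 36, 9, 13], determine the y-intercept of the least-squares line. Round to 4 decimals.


The slope is b1 = 2.5904.
Sample means are xbar = 11.3333 and ybar = 24.5000.
Intercept: b0 = 24.5000 - (2.5904)(11.3333) = -4.8577.

-4.8577


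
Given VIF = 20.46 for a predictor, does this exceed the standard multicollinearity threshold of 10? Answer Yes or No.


The threshold is 10.
VIF = 20.46 is >= 10.
Multicollinearity indication: Yes.

Yes


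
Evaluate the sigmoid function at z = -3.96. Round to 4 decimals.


exp(3.9600) = 52.4573.
1 + exp(-z) = 53.4573.
sigmoid = 1/53.4573 = 0.0187.

0.0187


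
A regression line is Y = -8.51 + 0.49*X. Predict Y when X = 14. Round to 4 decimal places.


Predicted value:
Y = -8.51 + (0.49)(14) = -8.51 + 6.8600 = -1.6500.

-1.6500


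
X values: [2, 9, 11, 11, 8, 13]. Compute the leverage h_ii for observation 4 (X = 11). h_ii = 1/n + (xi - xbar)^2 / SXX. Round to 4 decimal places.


n = 6, xbar = 9.0000.
SXX = sum((xi - xbar)^2) = 74.0000.
h = 1/6 + (11 - 9.0000)^2 / 74.0000 = 0.2207.

0.2207


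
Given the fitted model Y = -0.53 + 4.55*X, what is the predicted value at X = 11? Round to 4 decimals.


Predicted value:
Y = -0.53 + (4.55)(11) = -0.53 + 50.0500 = 49.5200.

49.5200


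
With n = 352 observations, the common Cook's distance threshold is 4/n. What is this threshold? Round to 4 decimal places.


The threshold is 4/n.
4/352 = 0.0114.

0.0114


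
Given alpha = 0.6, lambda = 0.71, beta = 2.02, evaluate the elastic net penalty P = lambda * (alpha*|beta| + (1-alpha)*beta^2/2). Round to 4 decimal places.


L1 component = 0.6 * |2.02| = 1.2120.
L2 component = 0.4 * 2.02^2 / 2 = 0.8161.
Penalty = 0.71 * (1.2120 + 0.8161) = 0.71 * 2.0281 = 1.4399.

1.4399


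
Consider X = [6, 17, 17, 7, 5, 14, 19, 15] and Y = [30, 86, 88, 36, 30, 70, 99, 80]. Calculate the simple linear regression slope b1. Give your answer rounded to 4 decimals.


First compute the means: xbar = 12.5000, ybar = 64.8750.
Then S_xx = sum((xi - xbar)^2) = 220.0000.
S_xy = sum((xi - xbar)(yi - ybar)) = 1113.5000.
b1 = S_xy / S_xx = 1113.5000 / 220.0000 = 5.0614.

5.0614


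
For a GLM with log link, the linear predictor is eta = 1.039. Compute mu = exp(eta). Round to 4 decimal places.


Apply the inverse link:
mu = e^1.039 = 2.8264.

2.8264


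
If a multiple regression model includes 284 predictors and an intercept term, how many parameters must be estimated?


Including the intercept, the model has 284 predictor coefficients + 1 intercept.
Total = 285.

285


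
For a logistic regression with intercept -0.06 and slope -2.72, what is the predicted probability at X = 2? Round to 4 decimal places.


z = -0.06 + -2.72 * 2 = -5.5000.
Sigmoid: P = 1 / (1 + exp(5.5000)) = 0.0041.

0.0041


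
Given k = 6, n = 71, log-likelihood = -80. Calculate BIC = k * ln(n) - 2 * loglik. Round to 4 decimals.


ln(71) = 4.262680.
k * ln(n) = 6 * 4.262680 = 25.576080.
-2L = 160.
BIC = 25.576080 + 160 = 185.576080, which rounds to 185.5761.

185.5761


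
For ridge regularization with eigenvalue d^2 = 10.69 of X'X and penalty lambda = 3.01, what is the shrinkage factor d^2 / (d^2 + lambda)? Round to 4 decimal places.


Compute the denominator: 10.69 + 3.01 = 13.7000.
Shrinkage factor = 10.69 / 13.7000 = 0.7803.

0.7803


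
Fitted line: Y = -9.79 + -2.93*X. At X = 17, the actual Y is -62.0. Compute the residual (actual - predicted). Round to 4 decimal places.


Predicted = -9.79 + -2.93 * 17 = -59.6000.
Residual = -62.0 - -59.6000 = -2.4000.

-2.4000


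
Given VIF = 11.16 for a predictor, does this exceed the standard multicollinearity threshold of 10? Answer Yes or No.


Compare VIF = 11.16 to the threshold of 10.
11.16 >= 10, so the answer is Yes.

Yes


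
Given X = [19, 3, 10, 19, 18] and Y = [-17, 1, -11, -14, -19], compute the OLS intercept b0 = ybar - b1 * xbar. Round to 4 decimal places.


The slope is b1 = -1.0355.
Sample means are xbar = 13.8000 and ybar = -12.0000.
Intercept: b0 = -12.0000 - (-1.0355)(13.8000) = 2.2899.

2.2899


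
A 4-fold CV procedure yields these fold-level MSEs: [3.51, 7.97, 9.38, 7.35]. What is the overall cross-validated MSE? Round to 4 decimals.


Sum of fold MSEs = 28.2100.
Average = 28.2100 / 4 = 7.0525.

7.0525


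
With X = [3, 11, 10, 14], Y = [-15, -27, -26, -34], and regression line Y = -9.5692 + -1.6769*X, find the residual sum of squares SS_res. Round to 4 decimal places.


Compute predicted values, then residuals = yi - yhat_i.
Residuals: [-0.4001, 1.0151, 0.3382, -0.9542].
SSres = sum(residual^2) = 2.2154.

2.2154


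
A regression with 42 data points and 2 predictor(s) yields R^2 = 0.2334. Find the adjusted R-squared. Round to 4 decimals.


Adjusted R^2 = 1 - (1 - R^2) * (n-1)/(n-p-1).
(1 - R^2) = 0.7666.
(n-1)/(n-p-1) = 41/39.
(1 - R^2) * (n-1) = 0.7666 * 41 = 31.4306.
Divide by (n-p-1): 31.4306 / 39 = 0.8059.
Adj R^2 = 1 - 0.8059 = 0.1941.

0.1941


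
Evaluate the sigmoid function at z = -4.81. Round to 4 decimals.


Compute exp(4.8100) = 122.7316.
Sigmoid = 1 / (1 + 122.7316) = 1 / 123.7316 = 0.0081.

0.0081


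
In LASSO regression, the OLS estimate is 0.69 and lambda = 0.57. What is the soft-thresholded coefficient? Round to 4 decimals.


|beta_OLS| = 0.69.
lambda = 0.57.
Since |beta| > lambda, coefficient = sign(beta)*(|beta| - lambda) = 0.1200.
Result = 0.1200.

0.1200


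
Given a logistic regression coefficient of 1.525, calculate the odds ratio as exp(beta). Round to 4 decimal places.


exp(1.525) = 4.5951.
So the odds ratio is 4.5951.

4.5951


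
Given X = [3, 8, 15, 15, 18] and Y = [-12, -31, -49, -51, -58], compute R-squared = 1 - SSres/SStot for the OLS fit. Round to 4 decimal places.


Fit the OLS line: b0 = -4.5027, b1 = -3.0252.
SSres = 10.7042.
SStot = 1390.8000.
R^2 = 1 - 10.7042/1390.8000 = 0.9923.

0.9923


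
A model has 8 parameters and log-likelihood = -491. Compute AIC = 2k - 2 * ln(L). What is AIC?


Compute:
2k = 2*8 = 16.
-2*loglik = -2*(-491) = 982.
AIC = 16 + 982 = 998.

998


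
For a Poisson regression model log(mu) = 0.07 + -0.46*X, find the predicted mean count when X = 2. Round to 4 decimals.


eta = 0.07 + -0.46 * 2 = -0.8500.
mu = exp(-0.8500) = 0.4274.

0.4274


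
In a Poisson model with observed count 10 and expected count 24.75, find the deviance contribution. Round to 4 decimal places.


y/mu = 10/24.75 = 0.404040 (approx.), and ln(10/24.75) = -0.906240.
y * ln(y/mu) = 10 * -0.906240 = -9.062400.
y - mu = -14.75.
D = 2 * (-9.062400 - -14.75) = 11.375200, which rounds to 11.3752.

11.3752


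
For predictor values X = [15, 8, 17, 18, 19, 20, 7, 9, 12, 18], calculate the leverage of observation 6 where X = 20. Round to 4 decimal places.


Mean of X: xbar = 14.3000.
SXX = 216.1000.
For X = 20: h = 1/10 + (20 - 14.3000)^2/216.1000 = 0.2503.

0.2503


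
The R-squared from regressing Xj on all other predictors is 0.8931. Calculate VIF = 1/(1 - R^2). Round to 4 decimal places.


VIF = 1 / (1 - 0.8931).
= 1 / 0.1069 = 9.3545.

9.3545


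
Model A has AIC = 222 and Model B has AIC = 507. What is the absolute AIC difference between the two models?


|AIC_A - AIC_B| = |222 - 507| = 285.
Model A is preferred (lower AIC).

285


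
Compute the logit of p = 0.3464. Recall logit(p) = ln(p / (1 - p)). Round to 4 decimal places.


Compute the odds: 0.3464/0.6536 = 0.5300.
Take the natural log: ln(0.5300) = -0.6349.

-0.6349


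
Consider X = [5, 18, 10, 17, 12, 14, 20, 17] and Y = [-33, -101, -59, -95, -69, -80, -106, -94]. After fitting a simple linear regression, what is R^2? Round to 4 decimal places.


The fitted line is Y = -8.8347 + -5.0117*X.
SSres = 15.9766, SStot = 4307.8750.
R^2 = 1 - SSres/SStot = 0.9963.

0.9963


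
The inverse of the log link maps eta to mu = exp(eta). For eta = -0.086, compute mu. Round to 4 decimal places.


The inverse log link gives:
mu = exp(-0.086) = 0.9176.

0.9176


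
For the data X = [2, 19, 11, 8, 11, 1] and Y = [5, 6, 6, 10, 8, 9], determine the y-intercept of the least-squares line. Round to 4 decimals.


Compute b1 = -0.0648 from the OLS formula.
With xbar = 8.6667 and ybar = 7.3333, the intercept is:
b0 = 7.3333 - -0.0648 * 8.6667 = 7.8946.

7.8946


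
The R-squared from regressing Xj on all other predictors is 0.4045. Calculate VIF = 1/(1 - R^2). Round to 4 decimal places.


Denominator: 1 - 0.4045 = 0.5955.
VIF = 1 / 0.5955 = 1.6793.

1.6793


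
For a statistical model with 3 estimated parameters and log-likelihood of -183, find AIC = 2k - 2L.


AIC = 2k - 2*loglik = 2(3) - 2(-183).
= 6 + 366 = 372.

372


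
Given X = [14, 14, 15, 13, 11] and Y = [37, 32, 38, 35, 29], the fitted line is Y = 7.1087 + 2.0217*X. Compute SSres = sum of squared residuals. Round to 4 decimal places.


Predicted values from Y = 7.1087 + 2.0217*X.
Residuals: [1.5875, -3.4125, 0.5658, 1.6092, -0.3474].
SSres = 17.1957.

17.1957


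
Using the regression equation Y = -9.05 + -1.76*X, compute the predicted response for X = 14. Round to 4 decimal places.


Predicted value:
Y = -9.05 + (-1.76)(14) = -9.05 + -24.6400 = -33.6900.

-33.6900


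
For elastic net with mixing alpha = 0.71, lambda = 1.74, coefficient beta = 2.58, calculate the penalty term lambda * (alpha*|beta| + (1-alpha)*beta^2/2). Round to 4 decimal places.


alpha * |beta| = 0.71 * 2.58 = 1.8318.
(1-alpha) * beta^2/2 = 0.29 * 6.6564/2 = 0.9652.
Total = 1.74 * (1.8318 + 0.9652) = 4.8667.

4.8667


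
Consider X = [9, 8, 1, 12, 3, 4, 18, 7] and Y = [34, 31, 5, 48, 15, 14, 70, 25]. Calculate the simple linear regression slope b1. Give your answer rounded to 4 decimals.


The sample means are xbar = 7.7500 and ybar = 30.2500.
Compute S_xx = 207.5000 and S_xy = 795.5000.
Slope b1 = S_xy / S_xx = 795.5000 / 207.5000 = 3.8337.

3.8337


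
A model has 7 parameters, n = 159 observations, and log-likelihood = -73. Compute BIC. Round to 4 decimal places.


ln(159) = 5.068904.
k * ln(n) = 7 * 5.068904 = 35.482328.
-2L = 146.
BIC = 35.482328 + 146 = 181.482328, which rounds to 181.4823.

181.4823


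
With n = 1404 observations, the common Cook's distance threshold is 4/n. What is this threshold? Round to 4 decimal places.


Cook's distance cutoff = 4/n = 4/1404.
= 0.0028.

0.0028


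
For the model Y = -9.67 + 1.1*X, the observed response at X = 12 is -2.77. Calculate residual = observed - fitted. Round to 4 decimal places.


Predicted = -9.67 + 1.1 * 12 = 3.5300.
Residual = -2.77 - 3.5300 = -6.3000.

-6.3000


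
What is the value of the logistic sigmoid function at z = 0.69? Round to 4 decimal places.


exp(-0.6900) = 0.5016.
1 + exp(-z) = 1.5016.
sigmoid = 1/1.5016 = 0.6660.

0.6660


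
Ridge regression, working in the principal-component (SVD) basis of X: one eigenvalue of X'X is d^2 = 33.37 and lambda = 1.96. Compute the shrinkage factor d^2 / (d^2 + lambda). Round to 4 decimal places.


Denominator = d^2 + lambda = 33.37 + 1.96 = 35.3300.
Shrinkage = 33.37 / 35.3300 = 0.9445.

0.9445


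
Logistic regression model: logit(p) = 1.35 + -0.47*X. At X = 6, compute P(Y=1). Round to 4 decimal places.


Linear predictor: z = 1.35 + -0.47 * 6 = -1.4700.
P = 1/(1 + exp(1.4700)) = 1/(1 + 4.3492) = 0.1869.

0.1869


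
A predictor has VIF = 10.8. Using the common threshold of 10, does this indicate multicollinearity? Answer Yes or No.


Compare VIF = 10.8 to the threshold of 10.
10.8 >= 10, so the answer is Yes.

Yes


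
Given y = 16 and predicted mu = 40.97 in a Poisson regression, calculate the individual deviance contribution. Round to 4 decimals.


y/mu = 16/40.97 = 0.390530 (approx.), and ln(16/40.97) = -0.940251.
y * ln(y/mu) = 16 * -0.940251 = -15.044016.
y - mu = -24.97.
D = 2 * (-15.044016 - -24.97) = 19.851968, which rounds to 19.8520.

19.8520


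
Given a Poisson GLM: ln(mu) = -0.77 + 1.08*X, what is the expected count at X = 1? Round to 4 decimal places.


eta = -0.77 + 1.08 * 1 = 0.3100.
mu = exp(0.3100) = 1.3634.

1.3634


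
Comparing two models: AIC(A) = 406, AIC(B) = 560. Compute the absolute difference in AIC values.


Absolute difference = |406 - 560| = 154.
The model with lower AIC (A) is preferred.

154


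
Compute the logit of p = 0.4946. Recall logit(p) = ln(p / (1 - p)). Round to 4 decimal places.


1 - p = 0.5054.
p/(1-p) = 0.9786.
logit = ln(0.9786) = -0.0216.

-0.0216


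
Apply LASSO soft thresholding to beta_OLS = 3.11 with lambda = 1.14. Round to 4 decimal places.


|beta_OLS| = 3.11.
lambda = 1.14.
Since |beta| > lambda, coefficient = sign(beta)*(|beta| - lambda) = 1.9700.
Result = 1.9700.

1.9700


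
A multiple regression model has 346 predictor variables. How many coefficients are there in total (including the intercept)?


Including the intercept, the model has 346 predictor coefficients + 1 intercept.
Total = 347.

347


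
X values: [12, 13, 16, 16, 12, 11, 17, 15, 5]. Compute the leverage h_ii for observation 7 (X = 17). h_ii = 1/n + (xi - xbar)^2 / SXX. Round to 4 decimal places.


Compute xbar = 13.0000 with n = 9 observations.
SXX = 108.0000.
Leverage = 1/9 + (17 - 13.0000)^2/108.0000 = 0.2593.

0.2593


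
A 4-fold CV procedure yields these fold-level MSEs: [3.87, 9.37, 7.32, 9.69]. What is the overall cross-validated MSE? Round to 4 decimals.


Sum of fold MSEs = 30.2500.
Average = 30.2500 / 4 = 7.5625.

7.5625


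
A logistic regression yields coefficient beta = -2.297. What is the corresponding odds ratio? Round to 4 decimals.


Odds ratio = exp(beta) = exp(-2.297).
= 0.1006.

0.1006


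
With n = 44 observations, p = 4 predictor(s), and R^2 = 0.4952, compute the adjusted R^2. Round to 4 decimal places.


Adjusted R^2 = 1 - (1 - R^2) * (n-1)/(n-p-1).
(1 - R^2) = 0.5048.
(n-1)/(n-p-1) = 43/39.
(1 - R^2) * (n-1) = 0.5048 * 43 = 21.7064.
Divide by (n-p-1): 21.7064 / 39 = 0.5566.
Adj R^2 = 1 - 0.5566 = 0.4434.

0.4434


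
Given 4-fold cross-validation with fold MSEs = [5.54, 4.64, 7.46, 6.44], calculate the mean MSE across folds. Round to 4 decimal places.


Add all fold MSEs: 24.0800.
Divide by k = 4: 24.0800/4 = 6.0200.

6.0200


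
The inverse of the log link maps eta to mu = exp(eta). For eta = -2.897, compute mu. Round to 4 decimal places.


Apply the inverse link:
mu = e^-2.897 = 0.0552.

0.0552


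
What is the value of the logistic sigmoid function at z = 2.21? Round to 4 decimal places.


First, exp(-2.2100) = 0.1097.
Then sigma(z) = 1/(1 + 0.1097) = 0.9011.

0.9011


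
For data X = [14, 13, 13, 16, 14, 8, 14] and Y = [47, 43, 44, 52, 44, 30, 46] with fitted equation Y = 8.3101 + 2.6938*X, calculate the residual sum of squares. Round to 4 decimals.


For each point, residual = actual - predicted.
Residuals: [0.9767, -0.3295, 0.6705, 0.5891, -2.0233, 0.1395, -0.0233].
Sum of squared residuals = 5.9729.

5.9729


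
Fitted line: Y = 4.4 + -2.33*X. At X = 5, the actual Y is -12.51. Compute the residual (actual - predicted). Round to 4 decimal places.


Compute yhat = 4.4 + (-2.33)(5) = -7.2500.
Residual = actual - predicted = -12.51 - -7.2500 = -5.2600.

-5.2600


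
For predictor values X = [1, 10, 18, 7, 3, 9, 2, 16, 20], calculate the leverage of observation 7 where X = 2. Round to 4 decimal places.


n = 9, xbar = 9.5556.
SXX = sum((xi - xbar)^2) = 402.2222.
h = 1/9 + (2 - 9.5556)^2 / 402.2222 = 0.2530.

0.2530


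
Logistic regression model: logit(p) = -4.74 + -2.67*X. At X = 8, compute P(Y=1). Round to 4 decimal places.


Compute z = -4.74 + (-2.67)(8) = -26.1000.
exp(-z) = 216314672147.0580.
P = 1/(1 + 216314672147.0580) = 0.0000.

0.0000


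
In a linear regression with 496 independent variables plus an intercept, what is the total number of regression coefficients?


Total coefficients = number of predictors + 1 (for the intercept).
= 496 + 1 = 497.

497


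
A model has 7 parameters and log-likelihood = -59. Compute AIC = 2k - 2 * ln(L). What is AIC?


AIC = 2k - 2*loglik = 2(7) - 2(-59).
= 14 + 118 = 132.

132


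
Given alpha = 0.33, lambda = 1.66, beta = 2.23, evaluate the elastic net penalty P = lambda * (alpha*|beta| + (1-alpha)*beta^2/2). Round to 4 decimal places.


L1 component = 0.33 * |2.23| = 0.7359.
L2 component = 0.67 * 2.23^2 / 2 = 1.6659.
Penalty = 1.66 * (0.7359 + 1.6659) = 1.66 * 2.4018 = 3.9870.

3.9870


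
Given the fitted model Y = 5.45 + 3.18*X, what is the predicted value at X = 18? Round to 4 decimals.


Plug X = 18 into Y = 5.45 + 3.18*X:
Y = 5.45 + 57.2400 = 62.6900.

62.6900


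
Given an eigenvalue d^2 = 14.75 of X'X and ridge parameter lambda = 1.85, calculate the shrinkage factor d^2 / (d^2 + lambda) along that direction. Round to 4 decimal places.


d^2 + lambda = 14.75 + 1.85 = 16.6000.
Shrinkage factor = 14.75/16.6000 = 0.8886.

0.8886


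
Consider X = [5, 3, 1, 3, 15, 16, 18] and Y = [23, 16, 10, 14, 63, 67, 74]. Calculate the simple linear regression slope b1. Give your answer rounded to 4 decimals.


Calculate xbar = 8.7143, ybar = 38.1429.
S_xx = 317.4286, S_xy = 1237.2857.
Using b1 = S_xy / S_xx = 1237.2857 / 317.4286, we get b1 = 3.8978.

3.8978


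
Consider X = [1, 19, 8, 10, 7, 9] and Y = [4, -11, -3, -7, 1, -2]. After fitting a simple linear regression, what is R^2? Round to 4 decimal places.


Fit the OLS line: b0 = 4.8353, b1 = -0.8706.
SSres = 17.1529.
SStot = 146.0000.
R^2 = 1 - 17.1529/146.0000 = 0.8825.

0.8825


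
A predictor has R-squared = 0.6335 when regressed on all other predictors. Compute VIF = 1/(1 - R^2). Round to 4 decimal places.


Using VIF = 1/(1 - R^2_j):
1 - 0.6335 = 0.3665.
VIF = 2.7285.

2.7285


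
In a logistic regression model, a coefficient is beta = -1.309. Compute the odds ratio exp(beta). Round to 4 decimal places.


Odds ratio = exp(beta) = exp(-1.309).
= 0.2701.

0.2701


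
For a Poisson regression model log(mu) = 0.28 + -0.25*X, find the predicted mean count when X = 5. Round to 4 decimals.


Compute eta = 0.28 + -0.25 * 5 = -0.9700.
Apply inverse link: mu = e^-0.9700 = 0.3791.

0.3791


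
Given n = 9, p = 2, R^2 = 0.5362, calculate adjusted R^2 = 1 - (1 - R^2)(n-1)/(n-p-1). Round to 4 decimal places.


Adjusted R^2 = 1 - (1 - R^2) * (n-1)/(n-p-1).
(1 - R^2) = 0.4638.
(n-1)/(n-p-1) = 8/6.
(1 - R^2) * (n-1) = 0.4638 * 8 = 3.7104.
Divide by (n-p-1): 3.7104 / 6 = 0.6184.
Adj R^2 = 1 - 0.6184 = 0.3816.

0.3816


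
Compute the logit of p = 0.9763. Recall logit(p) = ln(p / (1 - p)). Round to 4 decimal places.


The odds are p/(1-p) = 0.9763 / 0.0237 = 41.1941.
logit(p) = ln(41.1941) = 3.7183.

3.7183


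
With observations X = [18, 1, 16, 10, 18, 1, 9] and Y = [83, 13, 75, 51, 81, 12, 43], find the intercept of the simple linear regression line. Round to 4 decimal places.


The slope is b1 = 4.1158.
Sample means are xbar = 10.4286 and ybar = 51.1429.
Intercept: b0 = 51.1429 - (4.1158)(10.4286) = 8.2211.

8.2211


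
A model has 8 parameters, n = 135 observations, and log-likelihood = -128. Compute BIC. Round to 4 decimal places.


ln(135) = 4.905275.
k * ln(n) = 8 * 4.905275 = 39.242200.
-2L = 256.
BIC = 39.242200 + 256 = 295.242200, which rounds to 295.2422.

295.2422


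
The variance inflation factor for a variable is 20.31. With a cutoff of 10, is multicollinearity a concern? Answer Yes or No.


Check: VIF = 20.31 vs threshold = 10.
Since 20.31 >= 10, the answer is Yes.

Yes


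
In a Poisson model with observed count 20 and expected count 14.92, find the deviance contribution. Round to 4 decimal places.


Compute y*ln(y/mu) = 20*ln(20/14.92) = 20*0.293030 = 5.860600.
y - mu = 5.08.
D = 2*(5.860600 - (5.08)) = 1.561200, which rounds to 1.5612.

1.5612


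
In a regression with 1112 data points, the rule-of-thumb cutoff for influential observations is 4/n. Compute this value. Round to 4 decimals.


Cook's distance cutoff = 4/n = 4/1112.
= 0.0036.

0.0036


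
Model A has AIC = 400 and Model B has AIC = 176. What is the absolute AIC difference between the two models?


Compute |400 - 176| = 224.
Model B has the smaller AIC.

224


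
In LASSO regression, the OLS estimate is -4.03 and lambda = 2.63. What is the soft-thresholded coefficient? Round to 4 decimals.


Check: |-4.03| = 4.03 vs lambda = 2.63.
Since |beta| > lambda, coefficient = sign(beta)*(|beta| - lambda) = -1.4000.
Soft-thresholded coefficient = -1.4000.

-1.4000


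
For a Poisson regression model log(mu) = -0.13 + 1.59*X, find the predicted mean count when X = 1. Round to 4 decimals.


eta = -0.13 + 1.59 * 1 = 1.4600.
mu = exp(1.4600) = 4.3060.

4.3060


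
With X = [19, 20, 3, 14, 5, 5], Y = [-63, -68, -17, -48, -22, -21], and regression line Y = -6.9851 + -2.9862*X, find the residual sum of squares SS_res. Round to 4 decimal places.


Predicted values from Y = -6.9851 + -2.9862*X.
Residuals: [0.7229, -1.2909, -1.0563, 0.7919, -0.0839, 0.9161].
SSres = 4.7782.

4.7782


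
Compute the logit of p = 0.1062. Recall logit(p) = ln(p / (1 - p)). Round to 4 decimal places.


Compute the odds: 0.1062/0.8938 = 0.1188.
Take the natural log: ln(0.1188) = -2.1302.

-2.1302


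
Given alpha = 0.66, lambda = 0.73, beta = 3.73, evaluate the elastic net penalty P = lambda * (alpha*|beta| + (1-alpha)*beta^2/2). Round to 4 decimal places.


alpha * |beta| = 0.66 * 3.73 = 2.4618.
(1-alpha) * beta^2/2 = 0.34 * 13.9129/2 = 2.3652.
Total = 0.73 * (2.4618 + 2.3652) = 3.5237.

3.5237


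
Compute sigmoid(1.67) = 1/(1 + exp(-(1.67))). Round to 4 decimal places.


Compute exp(-1.6700) = 0.1882.
Sigmoid = 1 / (1 + 0.1882) = 1 / 1.1882 = 0.8416.

0.8416


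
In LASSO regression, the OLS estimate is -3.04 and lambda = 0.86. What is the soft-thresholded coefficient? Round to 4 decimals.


Absolute value: |-3.04| = 3.04.
Compare to lambda = 0.86.
Since |beta| > lambda, coefficient = sign(beta)*(|beta| - lambda) = -2.1800.

-2.1800


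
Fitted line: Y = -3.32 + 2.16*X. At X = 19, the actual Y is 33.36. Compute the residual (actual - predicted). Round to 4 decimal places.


Fitted value at X = 19 is yhat = -3.32 + 2.16*19 = 37.7200.
Residual = 33.36 - 37.7200 = -4.3600.

-4.3600


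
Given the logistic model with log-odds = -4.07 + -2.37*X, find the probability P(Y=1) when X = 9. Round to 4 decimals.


z = -4.07 + -2.37 * 9 = -25.4000.
Sigmoid: P = 1 / (1 + exp(25.4000)) = 0.0000.

0.0000
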